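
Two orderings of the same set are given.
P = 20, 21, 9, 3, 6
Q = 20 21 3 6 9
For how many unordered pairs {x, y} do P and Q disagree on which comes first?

2

Assign each item its position (1..5) in the first ordering, then rewrite the second ordering as that position sequence:
positions: 20→1, 21→2, 9→3, 3→4, 6→5
second ordering as positions: [1, 2, 4, 5, 3]
Discordant pairs = inversions in this position sequence.
1: 0
2: 0
4: 3 → 1
5: 3 → 1
3: 0
Total: 0 + 0 + 1 + 1 + 0 = 2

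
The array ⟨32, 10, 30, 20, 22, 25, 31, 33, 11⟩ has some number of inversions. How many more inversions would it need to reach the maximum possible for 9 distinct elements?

20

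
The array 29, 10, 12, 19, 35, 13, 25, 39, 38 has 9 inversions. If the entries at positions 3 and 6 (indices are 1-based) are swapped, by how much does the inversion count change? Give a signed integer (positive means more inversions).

+1

Positions 3 and 6 hold 12 and 13; after swapping, the array is [29, 10, 13, 19, 35, 12, 25, 39, 38].
For each element, count later entries that are smaller:
29: 5
10: 0
13: 1
19: 1
35: 2
12: 0
25: 0
39: 1
38: 0
Sum: 5 + 0 + 1 + 1 + 2 + 0 + 0 + 1 + 0 = 10
Change: 10 − 9 = +1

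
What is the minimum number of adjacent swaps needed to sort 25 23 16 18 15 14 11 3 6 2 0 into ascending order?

53

The minimum number of adjacent swaps to sort an array equals its inversion count, since every such swap removes exactly one inversion.
Count inversions — for each element, later elements that are smaller:
25: 23, 16, 18, 15, 14, 11, 3, 6, 2, 0 → 10
23: 16, 18, 15, 14, 11, 3, 6, 2, 0 → 9
16: 15, 14, 11, 3, 6, 2, 0 → 7
18: 15, 14, 11, 3, 6, 2, 0 → 7
15: 14, 11, 3, 6, 2, 0 → 6
14: 11, 3, 6, 2, 0 → 5
11: 3, 6, 2, 0 → 4
3: 2, 0 → 2
6: 2, 0 → 2
2: 0 → 1
0: none → 0
Total inversions: 10 + 9 + 7 + 7 + 6 + 5 + 4 + 2 + 2 + 1 + 0 = 53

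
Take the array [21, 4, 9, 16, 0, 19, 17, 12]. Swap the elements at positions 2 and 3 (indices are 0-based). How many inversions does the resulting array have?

15 inversions

Positions 2 and 3 hold 9 and 16; after swapping, the array is [21, 4, 16, 9, 0, 19, 17, 12].
For each element, count later entries that are smaller:
21: 7
4: 1
16: 3
9: 1
0: 0
19: 2
17: 1
12: 0
Sum: 7 + 1 + 3 + 1 + 0 + 2 + 1 + 0 = 15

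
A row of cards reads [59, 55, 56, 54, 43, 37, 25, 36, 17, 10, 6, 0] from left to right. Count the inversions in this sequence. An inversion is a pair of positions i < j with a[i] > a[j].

64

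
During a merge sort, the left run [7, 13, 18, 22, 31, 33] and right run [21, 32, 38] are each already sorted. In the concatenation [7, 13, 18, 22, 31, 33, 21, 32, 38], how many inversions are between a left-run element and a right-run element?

Cross-inversions: 4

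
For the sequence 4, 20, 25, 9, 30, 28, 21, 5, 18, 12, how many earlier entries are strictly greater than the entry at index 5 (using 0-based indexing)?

1

The element at index 5 is 28.
Elements before it: 4, 20, 25, 9, 30
Those larger than 28: 30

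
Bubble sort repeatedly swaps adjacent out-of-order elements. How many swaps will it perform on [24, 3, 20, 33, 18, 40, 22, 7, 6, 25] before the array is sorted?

23 swaps

The minimum number of adjacent swaps to sort an array equals its inversion count, since every such swap removes exactly one inversion.
Count inversions — for each element, later elements that are smaller:
24: 3, 20, 18, 22, 7, 6 → 6
3: none → 0
20: 18, 7, 6 → 3
33: 18, 22, 7, 6, 25 → 5
18: 7, 6 → 2
40: 22, 7, 6, 25 → 4
22: 7, 6 → 2
7: 6 → 1
6: none → 0
25: none → 0
Total inversions: 6 + 0 + 3 + 5 + 2 + 4 + 2 + 1 + 0 + 0 = 23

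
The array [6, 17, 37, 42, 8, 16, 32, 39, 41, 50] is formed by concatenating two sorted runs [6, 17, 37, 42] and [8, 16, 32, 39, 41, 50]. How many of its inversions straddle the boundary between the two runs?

For each element r of the right run, count left-run elements greater than r:
r = 8: 17, 37, 42 → 3
r = 16: 17, 37, 42 → 3
r = 32: 37, 42 → 2
r = 39: 42 → 1
r = 41: 42 → 1
r = 50: none → 0
Cross-inversions: 3 + 3 + 2 + 1 + 1 + 0 = 10

10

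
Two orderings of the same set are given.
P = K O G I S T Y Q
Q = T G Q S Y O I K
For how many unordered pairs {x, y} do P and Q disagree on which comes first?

Disagreeing pairs: 20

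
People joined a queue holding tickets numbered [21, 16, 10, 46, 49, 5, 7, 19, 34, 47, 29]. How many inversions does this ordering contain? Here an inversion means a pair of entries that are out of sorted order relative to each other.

23

Element-by-element contributions:
21 → 16, 10, 5, 7, 19 → 5
16 → 10, 5, 7 → 3
10 → 5, 7 → 2
46 → 5, 7, 19, 34, 29 → 5
49 → 5, 7, 19, 34, 47, 29 → 6
5 → none → 0
7 → none → 0
19 → none → 0
34 → 29 → 1
47 → 29 → 1
29 → none → 0
Sum: 5 + 3 + 2 + 5 + 6 + 0 + 0 + 0 + 1 + 1 + 0 = 23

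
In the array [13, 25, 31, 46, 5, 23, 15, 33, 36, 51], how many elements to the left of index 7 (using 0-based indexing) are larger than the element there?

1

The element at index 7 is 33.
Elements before it: 13, 25, 31, 46, 5, 23, 15
Those larger than 33: 46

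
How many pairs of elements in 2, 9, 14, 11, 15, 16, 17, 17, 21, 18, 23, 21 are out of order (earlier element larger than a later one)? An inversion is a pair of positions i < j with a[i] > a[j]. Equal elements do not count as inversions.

3

Sweep left to right; for each value list the smaller values that follow it:
2: 0
9: 0
14: 1
11: 0
15: 0
16: 0
17: 0
17: 0
21: 1
18: 0
23: 1
21: 0
Sum: 0 + 0 + 1 + 0 + 0 + 0 + 0 + 0 + 1 + 0 + 1 + 0 = 3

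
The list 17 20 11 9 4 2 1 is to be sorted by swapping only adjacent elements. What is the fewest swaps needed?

Each adjacent swap fixes exactly one inversion, so the minimum swap count equals the number of inversions.
Count inversions — for each element, later elements that are smaller:
17: 11, 9, 4, 2, 1 → 5
20: 11, 9, 4, 2, 1 → 5
11: 9, 4, 2, 1 → 4
9: 4, 2, 1 → 3
4: 2, 1 → 2
2: 1 → 1
1: none → 0
Total inversions: 5 + 5 + 4 + 3 + 2 + 1 + 0 = 20

20 adjacent swaps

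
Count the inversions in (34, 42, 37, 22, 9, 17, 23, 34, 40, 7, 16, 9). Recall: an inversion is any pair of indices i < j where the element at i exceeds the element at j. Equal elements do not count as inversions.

Sweep left to right; for each value list the smaller values that follow it:
34: 7
42: 10
37: 8
22: 5
9: 1
17: 3
23: 3
34: 3
40: 3
7: 0
16: 1
9: 0
Sum: 7 + 10 + 8 + 5 + 1 + 3 + 3 + 3 + 3 + 0 + 1 + 0 = 44

44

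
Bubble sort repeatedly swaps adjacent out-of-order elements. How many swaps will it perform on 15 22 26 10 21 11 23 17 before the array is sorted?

Each adjacent swap fixes exactly one inversion, so the minimum swap count equals the number of inversions.
Count inversions — for each element, later elements that are smaller:
15: 10, 11 → 2
22: 10, 21, 11, 17 → 4
26: 10, 21, 11, 23, 17 → 5
10: none → 0
21: 11, 17 → 2
11: none → 0
23: 17 → 1
17: none → 0
Total inversions: 2 + 4 + 5 + 0 + 2 + 0 + 1 + 0 = 14

14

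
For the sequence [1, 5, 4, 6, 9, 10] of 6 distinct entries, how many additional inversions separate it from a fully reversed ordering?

14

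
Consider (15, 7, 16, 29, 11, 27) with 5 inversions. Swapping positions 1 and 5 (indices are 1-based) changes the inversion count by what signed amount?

-1

Positions 1 and 5 hold 15 and 11; after swapping, the array is [11, 7, 16, 29, 15, 27].
Count, for each position, how many later elements it exceeds:
11: 1
7: 0
16: 1
29: 2
15: 0
27: 0
Sum: 1 + 0 + 1 + 2 + 0 + 0 = 4
Change: 4 − 5 = -1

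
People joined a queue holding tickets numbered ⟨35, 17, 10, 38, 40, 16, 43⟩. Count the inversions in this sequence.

Listing every pair i<j with a[i]>a[j] (using 0-based positions):
(0,1): 35 > 17
(0,2): 35 > 10
(0,5): 35 > 16
(1,2): 17 > 10
(1,5): 17 > 16
(3,5): 38 > 16
(4,5): 40 > 16
That's 7 pairs.

Inversions: 7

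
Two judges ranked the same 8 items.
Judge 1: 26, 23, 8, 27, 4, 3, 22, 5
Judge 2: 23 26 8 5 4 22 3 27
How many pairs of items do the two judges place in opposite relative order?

Assign each item its position (1..8) in the first ordering, then rewrite the second ordering as that position sequence:
positions: 26→1, 23→2, 8→3, 27→4, 4→5, 3→6, 22→7, 5→8
second ordering as positions: [2, 1, 3, 8, 5, 7, 6, 4]
Discordant pairs = inversions in this position sequence.
2: 1 → 1
1: 0
3: 0
8: 5, 7, 6, 4 → 4
5: 4 → 1
7: 6, 4 → 2
6: 4 → 1
4: 0
Total: 1 + 0 + 0 + 4 + 1 + 2 + 1 + 0 = 9

There are 9 discordant pairs.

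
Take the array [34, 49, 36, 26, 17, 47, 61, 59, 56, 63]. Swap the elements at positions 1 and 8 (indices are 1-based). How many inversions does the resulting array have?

There are 19 inversions.

Positions 1 and 8 hold 34 and 59; after swapping, the array is [59, 49, 36, 26, 17, 47, 61, 34, 56, 63].
Element-by-element contributions:
59 → 49, 36, 26, 17, 47, 34, 56 → 7
49 → 36, 26, 17, 47, 34 → 5
36 → 26, 17, 34 → 3
26 → 17 → 1
17 → none → 0
47 → 34 → 1
61 → 34, 56 → 2
34 → none → 0
56 → none → 0
63 → none → 0
Sum: 7 + 5 + 3 + 1 + 0 + 1 + 2 + 0 + 0 + 0 = 19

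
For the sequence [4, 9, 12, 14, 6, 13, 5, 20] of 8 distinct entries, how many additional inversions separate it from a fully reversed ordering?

Maximum inversions for 8 distinct elements is C(8, 2) = 8·7/2 = 28.
Current inversions — for each element, count later smaller elements:
4: 0
9: 2
12: 2
14: 3
6: 1
13: 1
5: 0
20: 0
Current total: 0 + 2 + 2 + 3 + 1 + 1 + 0 + 0 = 9
Shortfall: 28 − 9 = 19

19 inversions short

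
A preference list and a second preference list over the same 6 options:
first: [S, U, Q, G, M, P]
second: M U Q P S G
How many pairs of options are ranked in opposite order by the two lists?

Assign each item its position (1..6) in the first ordering, then rewrite the second ordering as that position sequence:
positions: S→1, U→2, Q→3, G→4, M→5, P→6
second ordering as positions: [5, 2, 3, 6, 1, 4]
Discordant pairs = inversions in this position sequence.
5: 2, 3, 1, 4 → 4
2: 1 → 1
3: 1 → 1
6: 1, 4 → 2
1: 0
4: 0
Total: 4 + 1 + 1 + 2 + 0 + 0 = 8

8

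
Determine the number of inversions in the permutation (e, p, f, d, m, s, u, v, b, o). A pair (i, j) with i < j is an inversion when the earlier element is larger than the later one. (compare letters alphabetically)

Out-of-order pairs: 17

Sweep left to right; for each value list the smaller values that follow it:
e → d, b → 2
p → f, d, m, b, o → 5
f → d, b → 2
d → b → 1
m → b → 1
s → b, o → 2
u → b, o → 2
v → b, o → 2
b → none → 0
o → none → 0
Sum: 2 + 5 + 2 + 1 + 1 + 2 + 2 + 2 + 0 + 0 = 17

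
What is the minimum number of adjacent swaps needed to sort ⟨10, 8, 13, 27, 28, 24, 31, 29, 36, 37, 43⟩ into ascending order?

4

Minimum adjacent swaps = number of inversions (each swap of adjacent out-of-order elements removes one inversion and no swap can remove more).
Count inversions — for each element, later elements that are smaller:
10: 8 → 1
8: none → 0
13: none → 0
27: 24 → 1
28: 24 → 1
24: none → 0
31: 29 → 1
29: none → 0
36: none → 0
37: none → 0
43: none → 0
Total inversions: 1 + 0 + 0 + 1 + 1 + 0 + 1 + 0 + 0 + 0 + 0 = 4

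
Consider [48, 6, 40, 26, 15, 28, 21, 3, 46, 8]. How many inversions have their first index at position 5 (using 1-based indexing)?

The element at index 5 is 15.
Elements after it: 28, 21, 3, 46, 8
Those smaller than 15: 3, 8

2 such elements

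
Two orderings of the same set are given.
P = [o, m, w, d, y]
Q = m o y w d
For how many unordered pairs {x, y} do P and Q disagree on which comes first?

3

Assign each item its position (1..5) in the first ordering, then rewrite the second ordering as that position sequence:
positions: o→1, m→2, w→3, d→4, y→5
second ordering as positions: [2, 1, 5, 3, 4]
Discordant pairs = inversions in this position sequence.
2: 1 → 1
1: 0
5: 3, 4 → 2
3: 0
4: 0
Total: 1 + 0 + 2 + 0 + 0 = 3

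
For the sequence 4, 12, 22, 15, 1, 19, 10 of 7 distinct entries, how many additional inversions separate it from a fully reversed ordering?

11 inversions short

Maximum inversions for 7 distinct elements is C(7, 2) = 7·6/2 = 21.
Current inversions — for each element, count later smaller elements:
4: 1
12: 2
22: 4
15: 2
1: 0
19: 1
10: 0
Current total: 1 + 2 + 4 + 2 + 0 + 1 + 0 = 10
Shortfall: 21 − 10 = 11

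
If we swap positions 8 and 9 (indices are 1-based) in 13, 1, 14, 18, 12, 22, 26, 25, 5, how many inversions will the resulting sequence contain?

Positions 8 and 9 hold 25 and 5; after swapping, the array is [13, 1, 14, 18, 12, 22, 26, 5, 25].
Count, for each position, how many later elements it exceeds:
13: 3
1: 0
14: 2
18: 2
12: 1
22: 1
26: 2
5: 0
25: 0
Sum: 3 + 0 + 2 + 2 + 1 + 1 + 2 + 0 + 0 = 11

11 inversions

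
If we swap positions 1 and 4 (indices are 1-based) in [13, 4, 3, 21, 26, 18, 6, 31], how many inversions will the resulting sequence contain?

Positions 1 and 4 hold 13 and 21; after swapping, the array is [21, 4, 3, 13, 26, 18, 6, 31].
For each element, count later entries that are smaller:
21 → 4, 3, 13, 18, 6 → 5
4 → 3 → 1
3 → none → 0
13 → 6 → 1
26 → 18, 6 → 2
18 → 6 → 1
6 → none → 0
31 → none → 0
Sum: 5 + 1 + 0 + 1 + 2 + 1 + 0 + 0 = 10

10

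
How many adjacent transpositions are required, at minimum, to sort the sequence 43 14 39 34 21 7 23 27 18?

24

Minimum adjacent swaps = number of inversions (each swap of adjacent out-of-order elements removes one inversion and no swap can remove more).
Count inversions — for each element, later elements that are smaller:
43: 14, 39, 34, 21, 7, 23, 27, 18 → 8
14: 7 → 1
39: 34, 21, 7, 23, 27, 18 → 6
34: 21, 7, 23, 27, 18 → 5
21: 7, 18 → 2
7: none → 0
23: 18 → 1
27: 18 → 1
18: none → 0
Total inversions: 8 + 1 + 6 + 5 + 2 + 0 + 1 + 1 + 0 = 24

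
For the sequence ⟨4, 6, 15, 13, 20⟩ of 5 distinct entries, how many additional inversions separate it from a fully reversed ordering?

9

Maximum inversions for 5 distinct elements is C(5, 2) = 5·4/2 = 10.
Current inversions — for each element, count later smaller elements:
4: 0
6: 0
15: 1
13: 0
20: 0
Current total: 0 + 0 + 1 + 0 + 0 = 1
Shortfall: 10 − 1 = 9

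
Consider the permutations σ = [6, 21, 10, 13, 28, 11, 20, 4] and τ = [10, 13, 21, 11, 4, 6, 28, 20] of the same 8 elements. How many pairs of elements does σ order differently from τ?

10 discordant pairs

Assign each item its position (1..8) in the first ordering, then rewrite the second ordering as that position sequence:
positions: 6→1, 21→2, 10→3, 13→4, 28→5, 11→6, 20→7, 4→8
second ordering as positions: [3, 4, 2, 6, 8, 1, 5, 7]
Discordant pairs = inversions in this position sequence.
3: 2, 1 → 2
4: 2, 1 → 2
2: 1 → 1
6: 1, 5 → 2
8: 1, 5, 7 → 3
1: 0
5: 0
7: 0
Total: 2 + 2 + 1 + 2 + 3 + 0 + 0 + 0 = 10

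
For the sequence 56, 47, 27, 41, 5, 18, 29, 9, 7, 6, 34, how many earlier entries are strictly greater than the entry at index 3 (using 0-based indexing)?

The element at index 3 is 41.
Elements before it: 56, 47, 27
Those larger than 41: 56, 47

2 such elements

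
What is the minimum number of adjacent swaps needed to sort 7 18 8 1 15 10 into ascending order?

7

The minimum number of adjacent swaps to sort an array equals its inversion count, since every such swap removes exactly one inversion.
Count inversions — for each element, later elements that are smaller:
7: 1 → 1
18: 8, 1, 15, 10 → 4
8: 1 → 1
1: none → 0
15: 10 → 1
10: none → 0
Total inversions: 1 + 4 + 1 + 0 + 1 + 0 = 7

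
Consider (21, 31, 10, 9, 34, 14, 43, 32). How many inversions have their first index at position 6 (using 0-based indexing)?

1 such element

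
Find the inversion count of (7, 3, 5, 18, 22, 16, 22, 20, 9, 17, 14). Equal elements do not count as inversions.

Element-by-element contributions:
7 → 3, 5 → 2
3 → none → 0
5 → none → 0
18 → 16, 9, 17, 14 → 4
22 → 16, 20, 9, 17, 14 → 5
16 → 9, 14 → 2
22 → 20, 9, 17, 14 → 4
20 → 9, 17, 14 → 3
9 → none → 0
17 → 14 → 1
14 → none → 0
Sum: 2 + 0 + 0 + 4 + 5 + 2 + 4 + 3 + 0 + 1 + 0 = 21

21 out-of-order pairs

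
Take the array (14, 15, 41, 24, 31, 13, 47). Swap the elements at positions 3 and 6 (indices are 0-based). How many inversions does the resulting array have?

10 inversions

Positions 3 and 6 hold 24 and 47; after swapping, the array is [14, 15, 41, 47, 31, 13, 24].
Sweep left to right; for each value list the smaller values that follow it:
14 → 13 → 1
15 → 13 → 1
41 → 31, 13, 24 → 3
47 → 31, 13, 24 → 3
31 → 13, 24 → 2
13 → none → 0
24 → none → 0
Sum: 1 + 1 + 3 + 3 + 2 + 0 + 0 = 10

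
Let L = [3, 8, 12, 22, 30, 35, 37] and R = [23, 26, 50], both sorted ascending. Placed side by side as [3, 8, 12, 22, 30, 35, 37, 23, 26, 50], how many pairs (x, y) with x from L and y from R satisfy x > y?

Count, for every r in R, how many entries of L exceed r:
r = 23: 30, 35, 37 → 3
r = 26: 30, 35, 37 → 3
r = 50: none → 0
Cross-inversions: 3 + 3 + 0 = 6

6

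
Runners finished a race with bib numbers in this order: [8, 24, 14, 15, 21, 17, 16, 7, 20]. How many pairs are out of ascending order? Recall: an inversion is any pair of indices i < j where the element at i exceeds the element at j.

Inversions: 17

For each element, count later entries that are smaller:
8: 1
24: 7
14: 1
15: 1
21: 4
17: 2
16: 1
7: 0
20: 0
Sum: 1 + 7 + 1 + 1 + 4 + 2 + 1 + 0 + 0 = 17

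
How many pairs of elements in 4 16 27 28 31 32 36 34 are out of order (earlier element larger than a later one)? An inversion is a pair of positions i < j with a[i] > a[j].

1

Count, for each position, how many later elements it exceeds:
4: 0
16: 0
27: 0
28: 0
31: 0
32: 0
36: 1
34: 0
Sum: 0 + 0 + 0 + 0 + 0 + 0 + 1 + 0 = 1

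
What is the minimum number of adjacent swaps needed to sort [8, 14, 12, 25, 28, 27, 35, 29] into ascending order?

Minimum adjacent swaps = number of inversions (each swap of adjacent out-of-order elements removes one inversion and no swap can remove more).
Count inversions — for each element, later elements that are smaller:
8: none → 0
14: 12 → 1
12: none → 0
25: none → 0
28: 27 → 1
27: none → 0
35: 29 → 1
29: none → 0
Total inversions: 0 + 1 + 0 + 0 + 1 + 0 + 1 + 0 = 3

3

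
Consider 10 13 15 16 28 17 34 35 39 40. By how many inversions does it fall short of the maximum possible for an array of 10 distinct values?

44 inversions short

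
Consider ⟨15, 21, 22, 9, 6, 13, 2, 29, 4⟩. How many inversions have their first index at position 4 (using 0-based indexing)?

The element at index 4 is 6.
Elements after it: 13, 2, 29, 4
Those smaller than 6: 2, 4

2 such elements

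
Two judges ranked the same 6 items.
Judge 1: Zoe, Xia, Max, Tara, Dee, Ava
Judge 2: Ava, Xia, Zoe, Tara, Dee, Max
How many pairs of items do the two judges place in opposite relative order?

Assign each item its position (1..6) in the first ordering, then rewrite the second ordering as that position sequence:
positions: Zoe→1, Xia→2, Max→3, Tara→4, Dee→5, Ava→6
second ordering as positions: [6, 2, 1, 4, 5, 3]
Discordant pairs = inversions in this position sequence.
6: 2, 1, 4, 5, 3 → 5
2: 1 → 1
1: 0
4: 3 → 1
5: 3 → 1
3: 0
Total: 5 + 1 + 0 + 1 + 1 + 0 = 8

Discordant pairs: 8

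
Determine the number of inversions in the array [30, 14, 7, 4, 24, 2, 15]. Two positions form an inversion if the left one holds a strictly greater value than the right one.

Element-by-element contributions:
30 → 14, 7, 4, 24, 2, 15 → 6
14 → 7, 4, 2 → 3
7 → 4, 2 → 2
4 → 2 → 1
24 → 2, 15 → 2
2 → none → 0
15 → none → 0
Sum: 6 + 3 + 2 + 1 + 2 + 0 + 0 = 14

There are 14 out-of-order pairs.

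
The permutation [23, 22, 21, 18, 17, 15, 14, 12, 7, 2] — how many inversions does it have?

45 inversions

Count, for each position, how many later elements it exceeds:
23: 9
22: 8
21: 7
18: 6
17: 5
15: 4
14: 3
12: 2
7: 1
2: 0
Sum: 9 + 8 + 7 + 6 + 5 + 4 + 3 + 2 + 1 + 0 = 45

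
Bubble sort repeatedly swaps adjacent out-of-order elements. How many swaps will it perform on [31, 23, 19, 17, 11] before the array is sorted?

10

Each adjacent swap fixes exactly one inversion, so the minimum swap count equals the number of inversions.
Count inversions — for each element, later elements that are smaller:
31: 23, 19, 17, 11 → 4
23: 19, 17, 11 → 3
19: 17, 11 → 2
17: 11 → 1
11: none → 0
Total inversions: 4 + 3 + 2 + 1 + 0 = 10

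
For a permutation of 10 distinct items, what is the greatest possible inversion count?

The maximum occurs when the array is in strictly decreasing order: every one of the C(10, 2) pairs is inverted.
C(10, 2) = 10·9/2 = 45

45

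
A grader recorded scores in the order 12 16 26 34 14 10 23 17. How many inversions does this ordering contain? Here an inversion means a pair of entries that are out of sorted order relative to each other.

13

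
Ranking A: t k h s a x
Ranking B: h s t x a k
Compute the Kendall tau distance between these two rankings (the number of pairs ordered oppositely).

Assign each item its position (1..6) in the first ordering, then rewrite the second ordering as that position sequence:
positions: t→1, k→2, h→3, s→4, a→5, x→6
second ordering as positions: [3, 4, 1, 6, 5, 2]
Discordant pairs = inversions in this position sequence.
3: 1, 2 → 2
4: 1, 2 → 2
1: 0
6: 5, 2 → 2
5: 2 → 1
2: 0
Total: 2 + 2 + 0 + 2 + 1 + 0 = 7

7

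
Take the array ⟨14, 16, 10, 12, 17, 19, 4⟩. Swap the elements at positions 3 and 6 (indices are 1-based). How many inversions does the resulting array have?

15 inversions

Positions 3 and 6 hold 10 and 19; after swapping, the array is [14, 16, 19, 12, 17, 10, 4].
Sweep left to right; for each value list the smaller values that follow it:
14 → 12, 10, 4 → 3
16 → 12, 10, 4 → 3
19 → 12, 17, 10, 4 → 4
12 → 10, 4 → 2
17 → 10, 4 → 2
10 → 4 → 1
4 → none → 0
Sum: 3 + 3 + 4 + 2 + 2 + 1 + 0 = 15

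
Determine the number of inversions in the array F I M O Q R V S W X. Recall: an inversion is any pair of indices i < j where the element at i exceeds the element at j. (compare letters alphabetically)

For each element, count later entries that are smaller:
F → none → 0
I → none → 0
M → none → 0
O → none → 0
Q → none → 0
R → none → 0
V → S → 1
S → none → 0
W → none → 0
X → none → 0
Sum: 0 + 0 + 0 + 0 + 0 + 0 + 1 + 0 + 0 + 0 = 1

1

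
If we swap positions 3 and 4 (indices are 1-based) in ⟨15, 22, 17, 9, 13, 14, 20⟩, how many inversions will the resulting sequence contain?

10

Positions 3 and 4 hold 17 and 9; after swapping, the array is [15, 22, 9, 17, 13, 14, 20].
For each element, count later entries that are smaller:
15 → 9, 13, 14 → 3
22 → 9, 17, 13, 14, 20 → 5
9 → none → 0
17 → 13, 14 → 2
13 → none → 0
14 → none → 0
20 → none → 0
Sum: 3 + 5 + 0 + 2 + 0 + 0 + 0 = 10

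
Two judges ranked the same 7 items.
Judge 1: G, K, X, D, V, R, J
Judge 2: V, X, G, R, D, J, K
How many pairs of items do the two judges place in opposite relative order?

There are 10 discordant pairs.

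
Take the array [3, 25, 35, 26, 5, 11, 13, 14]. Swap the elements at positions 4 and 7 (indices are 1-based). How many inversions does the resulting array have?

Inversions: 12

Positions 4 and 7 hold 26 and 13; after swapping, the array is [3, 25, 35, 13, 5, 11, 26, 14].
Element-by-element contributions:
3 → none → 0
25 → 13, 5, 11, 14 → 4
35 → 13, 5, 11, 26, 14 → 5
13 → 5, 11 → 2
5 → none → 0
11 → none → 0
26 → 14 → 1
14 → none → 0
Sum: 0 + 4 + 5 + 2 + 0 + 0 + 1 + 0 = 12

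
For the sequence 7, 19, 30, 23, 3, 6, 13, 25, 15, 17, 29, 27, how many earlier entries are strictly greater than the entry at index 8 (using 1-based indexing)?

1 such element

The element at index 8 is 25.
Elements before it: 7, 19, 30, 23, 3, 6, 13
Those larger than 25: 30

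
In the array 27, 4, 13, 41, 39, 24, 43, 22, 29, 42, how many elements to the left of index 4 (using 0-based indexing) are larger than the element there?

1 such element

The element at index 4 is 39.
Elements before it: 27, 4, 13, 41
Those larger than 39: 41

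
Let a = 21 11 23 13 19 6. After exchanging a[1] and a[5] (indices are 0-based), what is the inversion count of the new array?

9 inversions

Positions 1 and 5 hold 11 and 6; after swapping, the array is [21, 6, 23, 13, 19, 11].
Element-by-element contributions:
21: 4
6: 0
23: 3
13: 1
19: 1
11: 0
Sum: 4 + 0 + 3 + 1 + 1 + 0 = 9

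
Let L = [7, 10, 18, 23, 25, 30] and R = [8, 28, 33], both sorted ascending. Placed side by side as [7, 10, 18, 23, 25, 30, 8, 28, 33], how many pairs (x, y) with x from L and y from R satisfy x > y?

For each element r of the right run, count left-run elements greater than r:
r = 8: 10, 18, 23, 25, 30 → 5
r = 28: 30 → 1
r = 33: none → 0
Cross-inversions: 5 + 1 + 0 = 6

6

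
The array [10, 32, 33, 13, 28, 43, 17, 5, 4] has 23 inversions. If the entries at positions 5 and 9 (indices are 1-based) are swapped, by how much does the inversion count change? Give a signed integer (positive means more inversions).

Positions 5 and 9 hold 28 and 4; after swapping, the array is [10, 32, 33, 13, 4, 43, 17, 5, 28].
For each element, count later entries that are smaller:
10 → 4, 5 → 2
32 → 13, 4, 17, 5, 28 → 5
33 → 13, 4, 17, 5, 28 → 5
13 → 4, 5 → 2
4 → none → 0
43 → 17, 5, 28 → 3
17 → 5 → 1
5 → none → 0
28 → none → 0
Sum: 2 + 5 + 5 + 2 + 0 + 3 + 1 + 0 + 0 = 18
Change: 18 − 23 = -5

-5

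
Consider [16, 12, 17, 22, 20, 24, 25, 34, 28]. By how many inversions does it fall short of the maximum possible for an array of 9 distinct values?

Maximum inversions for 9 distinct elements is C(9, 2) = 9·8/2 = 36.
Current inversions — for each element, count later smaller elements:
16: 1
12: 0
17: 0
22: 1
20: 0
24: 0
25: 0
34: 1
28: 0
Current total: 1 + 0 + 0 + 1 + 0 + 0 + 0 + 1 + 0 = 3
Shortfall: 36 − 3 = 33

33 inversions short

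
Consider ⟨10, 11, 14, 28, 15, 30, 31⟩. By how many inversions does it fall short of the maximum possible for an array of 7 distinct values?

20

Maximum inversions for 7 distinct elements is C(7, 2) = 7·6/2 = 21.
Current inversions — for each element, count later smaller elements:
10: 0
11: 0
14: 0
28: 1
15: 0
30: 0
31: 0
Current total: 0 + 0 + 0 + 1 + 0 + 0 + 0 = 1
Shortfall: 21 − 1 = 20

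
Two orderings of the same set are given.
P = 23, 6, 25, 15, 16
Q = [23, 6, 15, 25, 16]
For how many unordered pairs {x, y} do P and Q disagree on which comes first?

1 disagreeing pair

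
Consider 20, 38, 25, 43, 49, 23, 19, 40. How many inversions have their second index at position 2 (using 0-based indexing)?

1 such element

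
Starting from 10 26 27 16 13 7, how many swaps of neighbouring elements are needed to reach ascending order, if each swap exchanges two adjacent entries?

Minimum adjacent swaps = number of inversions (each swap of adjacent out-of-order elements removes one inversion and no swap can remove more).
Count inversions — for each element, later elements that are smaller:
10: 7 → 1
26: 16, 13, 7 → 3
27: 16, 13, 7 → 3
16: 13, 7 → 2
13: 7 → 1
7: none → 0
Total inversions: 1 + 3 + 3 + 2 + 1 + 0 = 10

10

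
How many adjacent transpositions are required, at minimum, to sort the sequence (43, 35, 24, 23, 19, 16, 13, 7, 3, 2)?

45

The minimum number of adjacent swaps to sort an array equals its inversion count, since every such swap removes exactly one inversion.
Count inversions — for each element, later elements that are smaller:
43: 35, 24, 23, 19, 16, 13, 7, 3, 2 → 9
35: 24, 23, 19, 16, 13, 7, 3, 2 → 8
24: 23, 19, 16, 13, 7, 3, 2 → 7
23: 19, 16, 13, 7, 3, 2 → 6
19: 16, 13, 7, 3, 2 → 5
16: 13, 7, 3, 2 → 4
13: 7, 3, 2 → 3
7: 3, 2 → 2
3: 2 → 1
2: none → 0
Total inversions: 9 + 8 + 7 + 6 + 5 + 4 + 3 + 2 + 1 + 0 = 45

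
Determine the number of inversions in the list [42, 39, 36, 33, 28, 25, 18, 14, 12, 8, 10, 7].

Sweep left to right; for each value list the smaller values that follow it:
42 → 39, 36, 33, 28, 25, 18, 14, 12, 8, 10, 7 → 11
39 → 36, 33, 28, 25, 18, 14, 12, 8, 10, 7 → 10
36 → 33, 28, 25, 18, 14, 12, 8, 10, 7 → 9
33 → 28, 25, 18, 14, 12, 8, 10, 7 → 8
28 → 25, 18, 14, 12, 8, 10, 7 → 7
25 → 18, 14, 12, 8, 10, 7 → 6
18 → 14, 12, 8, 10, 7 → 5
14 → 12, 8, 10, 7 → 4
12 → 8, 10, 7 → 3
8 → 7 → 1
10 → 7 → 1
7 → none → 0
Sum: 11 + 10 + 9 + 8 + 7 + 6 + 5 + 4 + 3 + 1 + 1 + 0 = 65

65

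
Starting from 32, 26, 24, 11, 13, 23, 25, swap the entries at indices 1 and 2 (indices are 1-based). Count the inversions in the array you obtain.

Positions 1 and 2 hold 32 and 26; after swapping, the array is [26, 32, 24, 11, 13, 23, 25].
Count, for each position, how many later elements it exceeds:
26: 5
32: 5
24: 3
11: 0
13: 0
23: 0
25: 0
Sum: 5 + 5 + 3 + 0 + 0 + 0 + 0 = 13

13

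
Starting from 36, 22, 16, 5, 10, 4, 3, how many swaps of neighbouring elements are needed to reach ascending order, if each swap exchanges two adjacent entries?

Each adjacent swap fixes exactly one inversion, so the minimum swap count equals the number of inversions.
Count inversions — for each element, later elements that are smaller:
36: 22, 16, 5, 10, 4, 3 → 6
22: 16, 5, 10, 4, 3 → 5
16: 5, 10, 4, 3 → 4
5: 4, 3 → 2
10: 4, 3 → 2
4: 3 → 1
3: none → 0
Total inversions: 6 + 5 + 4 + 2 + 2 + 1 + 0 = 20

20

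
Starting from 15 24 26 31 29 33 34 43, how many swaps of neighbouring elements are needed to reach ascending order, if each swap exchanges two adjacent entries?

1 swap

Each adjacent swap fixes exactly one inversion, so the minimum swap count equals the number of inversions.
Count inversions — for each element, later elements that are smaller:
15: none → 0
24: none → 0
26: none → 0
31: 29 → 1
29: none → 0
33: none → 0
34: none → 0
43: none → 0
Total inversions: 0 + 0 + 0 + 1 + 0 + 0 + 0 + 0 = 1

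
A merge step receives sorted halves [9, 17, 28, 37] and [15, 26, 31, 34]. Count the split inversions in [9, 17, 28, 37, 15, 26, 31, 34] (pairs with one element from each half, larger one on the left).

For each element r of the right run, count left-run elements greater than r:
r = 15: 17, 28, 37 → 3
r = 26: 28, 37 → 2
r = 31: 37 → 1
r = 34: 37 → 1
Cross-inversions: 3 + 2 + 1 + 1 = 7

7 cross-inversions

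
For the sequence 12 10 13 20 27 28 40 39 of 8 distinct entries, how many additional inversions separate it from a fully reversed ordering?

26 inversions short

Maximum inversions for 8 distinct elements is C(8, 2) = 8·7/2 = 28.
Current inversions — for each element, count later smaller elements:
12: 1
10: 0
13: 0
20: 0
27: 0
28: 0
40: 1
39: 0
Current total: 1 + 0 + 0 + 0 + 0 + 0 + 1 + 0 = 2
Shortfall: 28 − 2 = 26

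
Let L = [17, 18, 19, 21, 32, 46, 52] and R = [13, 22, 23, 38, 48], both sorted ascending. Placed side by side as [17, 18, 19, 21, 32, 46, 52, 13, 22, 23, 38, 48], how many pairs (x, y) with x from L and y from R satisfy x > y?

Take each right-half value and tally the left-half values above it:
r = 13: 17, 18, 19, 21, 32, 46, 52 → 7
r = 22: 32, 46, 52 → 3
r = 23: 32, 46, 52 → 3
r = 38: 46, 52 → 2
r = 48: 52 → 1
Cross-inversions: 7 + 3 + 3 + 2 + 1 = 16

Split inversions: 16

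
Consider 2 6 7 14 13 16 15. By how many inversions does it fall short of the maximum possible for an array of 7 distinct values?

Maximum inversions for 7 distinct elements is C(7, 2) = 7·6/2 = 21.
Current inversions — for each element, count later smaller elements:
2: 0
6: 0
7: 0
14: 1
13: 0
16: 1
15: 0
Current total: 0 + 0 + 0 + 1 + 0 + 1 + 0 = 2
Shortfall: 21 − 2 = 19

19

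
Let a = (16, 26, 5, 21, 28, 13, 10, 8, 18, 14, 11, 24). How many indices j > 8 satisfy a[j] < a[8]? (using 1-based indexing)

0 such elements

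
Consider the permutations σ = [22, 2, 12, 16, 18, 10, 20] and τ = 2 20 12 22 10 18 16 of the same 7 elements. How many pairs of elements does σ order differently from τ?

Assign each item its position (1..7) in the first ordering, then rewrite the second ordering as that position sequence:
positions: 22→1, 2→2, 12→3, 16→4, 18→5, 10→6, 20→7
second ordering as positions: [2, 7, 3, 1, 6, 5, 4]
Discordant pairs = inversions in this position sequence.
2: 1 → 1
7: 3, 1, 6, 5, 4 → 5
3: 1 → 1
1: 0
6: 5, 4 → 2
5: 4 → 1
4: 0
Total: 1 + 5 + 1 + 0 + 2 + 1 + 0 = 10

10 discordant pairs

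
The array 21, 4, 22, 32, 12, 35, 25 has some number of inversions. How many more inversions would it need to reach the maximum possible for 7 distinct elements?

Maximum inversions for 7 distinct elements is C(7, 2) = 7·6/2 = 21.
Current inversions — for each element, count later smaller elements:
21: 2
4: 0
22: 1
32: 2
12: 0
35: 1
25: 0
Current total: 2 + 0 + 1 + 2 + 0 + 1 + 0 = 6
Shortfall: 21 − 6 = 15

15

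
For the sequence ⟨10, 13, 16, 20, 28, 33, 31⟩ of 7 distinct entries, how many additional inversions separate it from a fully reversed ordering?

Maximum inversions for 7 distinct elements is C(7, 2) = 7·6/2 = 21.
Current inversions — for each element, count later smaller elements:
10: 0
13: 0
16: 0
20: 0
28: 0
33: 1
31: 0
Current total: 0 + 0 + 0 + 0 + 0 + 1 + 0 = 1
Shortfall: 21 − 1 = 20

20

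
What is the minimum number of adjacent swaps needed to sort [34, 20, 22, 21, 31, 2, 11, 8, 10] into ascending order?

Adjacent swaps: 27

The minimum number of adjacent swaps to sort an array equals its inversion count, since every such swap removes exactly one inversion.
Count inversions — for each element, later elements that are smaller:
34: 20, 22, 21, 31, 2, 11, 8, 10 → 8
20: 2, 11, 8, 10 → 4
22: 21, 2, 11, 8, 10 → 5
21: 2, 11, 8, 10 → 4
31: 2, 11, 8, 10 → 4
2: none → 0
11: 8, 10 → 2
8: none → 0
10: none → 0
Total inversions: 8 + 4 + 5 + 4 + 4 + 0 + 2 + 0 + 0 = 27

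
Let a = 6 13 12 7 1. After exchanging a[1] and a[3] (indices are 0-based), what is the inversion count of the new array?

There are 4 inversions.

Positions 1 and 3 hold 13 and 7; after swapping, the array is [6, 7, 12, 13, 1].
Element-by-element contributions:
6 → 1 → 1
7 → 1 → 1
12 → 1 → 1
13 → 1 → 1
1 → none → 0
Sum: 1 + 1 + 1 + 1 + 0 = 4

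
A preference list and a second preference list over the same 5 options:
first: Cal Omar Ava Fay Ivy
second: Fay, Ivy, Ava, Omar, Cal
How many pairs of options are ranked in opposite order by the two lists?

9

Assign each item its position (1..5) in the first ordering, then rewrite the second ordering as that position sequence:
positions: Cal→1, Omar→2, Ava→3, Fay→4, Ivy→5
second ordering as positions: [4, 5, 3, 2, 1]
Discordant pairs = inversions in this position sequence.
4: 3, 2, 1 → 3
5: 3, 2, 1 → 3
3: 2, 1 → 2
2: 1 → 1
1: 0
Total: 3 + 3 + 2 + 1 + 0 = 9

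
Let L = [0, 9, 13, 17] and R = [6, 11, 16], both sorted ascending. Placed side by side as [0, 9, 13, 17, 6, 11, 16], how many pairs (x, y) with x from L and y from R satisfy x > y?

Split inversions: 6

Count, for every r in R, how many entries of L exceed r:
r = 6: 9, 13, 17 → 3
r = 11: 13, 17 → 2
r = 16: 17 → 1
Cross-inversions: 3 + 2 + 1 = 6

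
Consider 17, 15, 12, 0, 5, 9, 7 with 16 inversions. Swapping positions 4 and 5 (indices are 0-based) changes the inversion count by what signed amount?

+1

Positions 4 and 5 hold 5 and 9; after swapping, the array is [17, 15, 12, 0, 9, 5, 7].
Element-by-element contributions:
17 → 15, 12, 0, 9, 5, 7 → 6
15 → 12, 0, 9, 5, 7 → 5
12 → 0, 9, 5, 7 → 4
0 → none → 0
9 → 5, 7 → 2
5 → none → 0
7 → none → 0
Sum: 6 + 5 + 4 + 0 + 2 + 0 + 0 = 17
Change: 17 − 16 = +1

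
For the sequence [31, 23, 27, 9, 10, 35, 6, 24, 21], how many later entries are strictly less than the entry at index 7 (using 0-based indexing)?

The element at index 7 is 24.
Elements after it: 21
Those smaller than 24: 21

1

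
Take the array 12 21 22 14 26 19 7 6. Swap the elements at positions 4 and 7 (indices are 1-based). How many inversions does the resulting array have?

There are 17 inversions.

Positions 4 and 7 hold 14 and 7; after swapping, the array is [12, 21, 22, 7, 26, 19, 14, 6].
Element-by-element contributions:
12: 2
21: 4
22: 4
7: 1
26: 3
19: 2
14: 1
6: 0
Sum: 2 + 4 + 4 + 1 + 3 + 2 + 1 + 0 = 17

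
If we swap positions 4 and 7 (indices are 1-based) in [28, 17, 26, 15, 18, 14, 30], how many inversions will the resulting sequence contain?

15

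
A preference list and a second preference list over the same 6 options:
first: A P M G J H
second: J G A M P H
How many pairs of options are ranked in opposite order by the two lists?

8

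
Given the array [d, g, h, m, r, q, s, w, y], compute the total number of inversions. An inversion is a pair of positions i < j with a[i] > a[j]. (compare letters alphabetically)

1

Count, for each position, how many later elements it exceeds:
d: 0
g: 0
h: 0
m: 0
r: 1
q: 0
s: 0
w: 0
y: 0
Sum: 0 + 0 + 0 + 0 + 1 + 0 + 0 + 0 + 0 = 1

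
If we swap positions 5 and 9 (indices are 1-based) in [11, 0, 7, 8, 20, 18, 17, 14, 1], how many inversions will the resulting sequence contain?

Positions 5 and 9 hold 20 and 1; after swapping, the array is [11, 0, 7, 8, 1, 18, 17, 14, 20].
Count, for each position, how many later elements it exceeds:
11 → 0, 7, 8, 1 → 4
0 → none → 0
7 → 1 → 1
8 → 1 → 1
1 → none → 0
18 → 17, 14 → 2
17 → 14 → 1
14 → none → 0
20 → none → 0
Sum: 4 + 0 + 1 + 1 + 0 + 2 + 1 + 0 + 0 = 9

9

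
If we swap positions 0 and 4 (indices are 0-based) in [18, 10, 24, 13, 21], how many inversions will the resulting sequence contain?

Positions 0 and 4 hold 18 and 21; after swapping, the array is [21, 10, 24, 13, 18].
Sweep left to right; for each value list the smaller values that follow it:
21 → 10, 13, 18 → 3
10 → none → 0
24 → 13, 18 → 2
13 → none → 0
18 → none → 0
Sum: 3 + 0 + 2 + 0 + 0 = 5

5 inversions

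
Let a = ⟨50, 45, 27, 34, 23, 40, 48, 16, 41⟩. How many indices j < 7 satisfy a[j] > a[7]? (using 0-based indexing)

7 such elements

The element at index 7 is 16.
Elements before it: 50, 45, 27, 34, 23, 40, 48
Those larger than 16: 50, 45, 27, 34, 23, 40, 48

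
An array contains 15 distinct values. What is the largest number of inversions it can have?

105 inversions

The maximum occurs when the array is in strictly decreasing order: every one of the C(15, 2) pairs is inverted.
C(15, 2) = 15·14/2 = 105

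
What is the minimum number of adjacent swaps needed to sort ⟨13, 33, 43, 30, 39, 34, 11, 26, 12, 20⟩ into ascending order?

29

Minimum adjacent swaps = number of inversions (each swap of adjacent out-of-order elements removes one inversion and no swap can remove more).
Count inversions — for each element, later elements that are smaller:
13: 11, 12 → 2
33: 30, 11, 26, 12, 20 → 5
43: 30, 39, 34, 11, 26, 12, 20 → 7
30: 11, 26, 12, 20 → 4
39: 34, 11, 26, 12, 20 → 5
34: 11, 26, 12, 20 → 4
11: none → 0
26: 12, 20 → 2
12: none → 0
20: none → 0
Total inversions: 2 + 5 + 7 + 4 + 5 + 4 + 0 + 2 + 0 + 0 = 29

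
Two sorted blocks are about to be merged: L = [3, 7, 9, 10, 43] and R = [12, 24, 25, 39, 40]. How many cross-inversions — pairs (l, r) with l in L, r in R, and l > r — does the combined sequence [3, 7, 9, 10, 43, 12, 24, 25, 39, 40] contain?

5 cross-inversions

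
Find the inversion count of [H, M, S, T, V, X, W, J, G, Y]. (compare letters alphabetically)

There are 15 inversions.

Count, for each position, how many later elements it exceeds:
H → G → 1
M → J, G → 2
S → J, G → 2
T → J, G → 2
V → J, G → 2
X → W, J, G → 3
W → J, G → 2
J → G → 1
G → none → 0
Y → none → 0
Sum: 1 + 2 + 2 + 2 + 2 + 3 + 2 + 1 + 0 + 0 = 15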